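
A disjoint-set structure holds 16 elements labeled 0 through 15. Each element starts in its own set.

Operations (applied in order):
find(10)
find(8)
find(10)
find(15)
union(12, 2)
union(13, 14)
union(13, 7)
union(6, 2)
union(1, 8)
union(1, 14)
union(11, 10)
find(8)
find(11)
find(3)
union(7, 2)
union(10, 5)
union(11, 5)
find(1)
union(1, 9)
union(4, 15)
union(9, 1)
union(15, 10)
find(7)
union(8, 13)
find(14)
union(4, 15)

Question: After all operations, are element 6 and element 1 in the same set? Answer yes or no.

Answer: yes

Derivation:
Step 1: find(10) -> no change; set of 10 is {10}
Step 2: find(8) -> no change; set of 8 is {8}
Step 3: find(10) -> no change; set of 10 is {10}
Step 4: find(15) -> no change; set of 15 is {15}
Step 5: union(12, 2) -> merged; set of 12 now {2, 12}
Step 6: union(13, 14) -> merged; set of 13 now {13, 14}
Step 7: union(13, 7) -> merged; set of 13 now {7, 13, 14}
Step 8: union(6, 2) -> merged; set of 6 now {2, 6, 12}
Step 9: union(1, 8) -> merged; set of 1 now {1, 8}
Step 10: union(1, 14) -> merged; set of 1 now {1, 7, 8, 13, 14}
Step 11: union(11, 10) -> merged; set of 11 now {10, 11}
Step 12: find(8) -> no change; set of 8 is {1, 7, 8, 13, 14}
Step 13: find(11) -> no change; set of 11 is {10, 11}
Step 14: find(3) -> no change; set of 3 is {3}
Step 15: union(7, 2) -> merged; set of 7 now {1, 2, 6, 7, 8, 12, 13, 14}
Step 16: union(10, 5) -> merged; set of 10 now {5, 10, 11}
Step 17: union(11, 5) -> already same set; set of 11 now {5, 10, 11}
Step 18: find(1) -> no change; set of 1 is {1, 2, 6, 7, 8, 12, 13, 14}
Step 19: union(1, 9) -> merged; set of 1 now {1, 2, 6, 7, 8, 9, 12, 13, 14}
Step 20: union(4, 15) -> merged; set of 4 now {4, 15}
Step 21: union(9, 1) -> already same set; set of 9 now {1, 2, 6, 7, 8, 9, 12, 13, 14}
Step 22: union(15, 10) -> merged; set of 15 now {4, 5, 10, 11, 15}
Step 23: find(7) -> no change; set of 7 is {1, 2, 6, 7, 8, 9, 12, 13, 14}
Step 24: union(8, 13) -> already same set; set of 8 now {1, 2, 6, 7, 8, 9, 12, 13, 14}
Step 25: find(14) -> no change; set of 14 is {1, 2, 6, 7, 8, 9, 12, 13, 14}
Step 26: union(4, 15) -> already same set; set of 4 now {4, 5, 10, 11, 15}
Set of 6: {1, 2, 6, 7, 8, 9, 12, 13, 14}; 1 is a member.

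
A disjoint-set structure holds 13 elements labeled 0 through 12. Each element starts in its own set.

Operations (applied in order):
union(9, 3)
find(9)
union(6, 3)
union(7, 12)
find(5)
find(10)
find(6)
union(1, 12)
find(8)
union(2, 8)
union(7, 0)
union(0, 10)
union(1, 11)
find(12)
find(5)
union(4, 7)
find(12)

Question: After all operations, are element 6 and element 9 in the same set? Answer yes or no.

Step 1: union(9, 3) -> merged; set of 9 now {3, 9}
Step 2: find(9) -> no change; set of 9 is {3, 9}
Step 3: union(6, 3) -> merged; set of 6 now {3, 6, 9}
Step 4: union(7, 12) -> merged; set of 7 now {7, 12}
Step 5: find(5) -> no change; set of 5 is {5}
Step 6: find(10) -> no change; set of 10 is {10}
Step 7: find(6) -> no change; set of 6 is {3, 6, 9}
Step 8: union(1, 12) -> merged; set of 1 now {1, 7, 12}
Step 9: find(8) -> no change; set of 8 is {8}
Step 10: union(2, 8) -> merged; set of 2 now {2, 8}
Step 11: union(7, 0) -> merged; set of 7 now {0, 1, 7, 12}
Step 12: union(0, 10) -> merged; set of 0 now {0, 1, 7, 10, 12}
Step 13: union(1, 11) -> merged; set of 1 now {0, 1, 7, 10, 11, 12}
Step 14: find(12) -> no change; set of 12 is {0, 1, 7, 10, 11, 12}
Step 15: find(5) -> no change; set of 5 is {5}
Step 16: union(4, 7) -> merged; set of 4 now {0, 1, 4, 7, 10, 11, 12}
Step 17: find(12) -> no change; set of 12 is {0, 1, 4, 7, 10, 11, 12}
Set of 6: {3, 6, 9}; 9 is a member.

Answer: yes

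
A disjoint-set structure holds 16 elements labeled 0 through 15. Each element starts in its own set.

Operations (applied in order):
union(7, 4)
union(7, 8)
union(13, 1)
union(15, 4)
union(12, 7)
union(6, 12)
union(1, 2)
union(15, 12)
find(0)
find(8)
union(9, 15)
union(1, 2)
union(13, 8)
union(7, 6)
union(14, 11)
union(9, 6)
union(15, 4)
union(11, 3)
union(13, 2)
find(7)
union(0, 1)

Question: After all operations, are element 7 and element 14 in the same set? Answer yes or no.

Answer: no

Derivation:
Step 1: union(7, 4) -> merged; set of 7 now {4, 7}
Step 2: union(7, 8) -> merged; set of 7 now {4, 7, 8}
Step 3: union(13, 1) -> merged; set of 13 now {1, 13}
Step 4: union(15, 4) -> merged; set of 15 now {4, 7, 8, 15}
Step 5: union(12, 7) -> merged; set of 12 now {4, 7, 8, 12, 15}
Step 6: union(6, 12) -> merged; set of 6 now {4, 6, 7, 8, 12, 15}
Step 7: union(1, 2) -> merged; set of 1 now {1, 2, 13}
Step 8: union(15, 12) -> already same set; set of 15 now {4, 6, 7, 8, 12, 15}
Step 9: find(0) -> no change; set of 0 is {0}
Step 10: find(8) -> no change; set of 8 is {4, 6, 7, 8, 12, 15}
Step 11: union(9, 15) -> merged; set of 9 now {4, 6, 7, 8, 9, 12, 15}
Step 12: union(1, 2) -> already same set; set of 1 now {1, 2, 13}
Step 13: union(13, 8) -> merged; set of 13 now {1, 2, 4, 6, 7, 8, 9, 12, 13, 15}
Step 14: union(7, 6) -> already same set; set of 7 now {1, 2, 4, 6, 7, 8, 9, 12, 13, 15}
Step 15: union(14, 11) -> merged; set of 14 now {11, 14}
Step 16: union(9, 6) -> already same set; set of 9 now {1, 2, 4, 6, 7, 8, 9, 12, 13, 15}
Step 17: union(15, 4) -> already same set; set of 15 now {1, 2, 4, 6, 7, 8, 9, 12, 13, 15}
Step 18: union(11, 3) -> merged; set of 11 now {3, 11, 14}
Step 19: union(13, 2) -> already same set; set of 13 now {1, 2, 4, 6, 7, 8, 9, 12, 13, 15}
Step 20: find(7) -> no change; set of 7 is {1, 2, 4, 6, 7, 8, 9, 12, 13, 15}
Step 21: union(0, 1) -> merged; set of 0 now {0, 1, 2, 4, 6, 7, 8, 9, 12, 13, 15}
Set of 7: {0, 1, 2, 4, 6, 7, 8, 9, 12, 13, 15}; 14 is not a member.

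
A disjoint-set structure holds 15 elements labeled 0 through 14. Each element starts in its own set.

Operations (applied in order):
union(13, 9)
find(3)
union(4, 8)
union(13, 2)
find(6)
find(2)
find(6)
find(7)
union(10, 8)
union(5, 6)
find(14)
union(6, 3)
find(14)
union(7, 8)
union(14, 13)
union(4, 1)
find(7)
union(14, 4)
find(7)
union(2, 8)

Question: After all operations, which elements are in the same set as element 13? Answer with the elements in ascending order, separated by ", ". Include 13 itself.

Answer: 1, 2, 4, 7, 8, 9, 10, 13, 14

Derivation:
Step 1: union(13, 9) -> merged; set of 13 now {9, 13}
Step 2: find(3) -> no change; set of 3 is {3}
Step 3: union(4, 8) -> merged; set of 4 now {4, 8}
Step 4: union(13, 2) -> merged; set of 13 now {2, 9, 13}
Step 5: find(6) -> no change; set of 6 is {6}
Step 6: find(2) -> no change; set of 2 is {2, 9, 13}
Step 7: find(6) -> no change; set of 6 is {6}
Step 8: find(7) -> no change; set of 7 is {7}
Step 9: union(10, 8) -> merged; set of 10 now {4, 8, 10}
Step 10: union(5, 6) -> merged; set of 5 now {5, 6}
Step 11: find(14) -> no change; set of 14 is {14}
Step 12: union(6, 3) -> merged; set of 6 now {3, 5, 6}
Step 13: find(14) -> no change; set of 14 is {14}
Step 14: union(7, 8) -> merged; set of 7 now {4, 7, 8, 10}
Step 15: union(14, 13) -> merged; set of 14 now {2, 9, 13, 14}
Step 16: union(4, 1) -> merged; set of 4 now {1, 4, 7, 8, 10}
Step 17: find(7) -> no change; set of 7 is {1, 4, 7, 8, 10}
Step 18: union(14, 4) -> merged; set of 14 now {1, 2, 4, 7, 8, 9, 10, 13, 14}
Step 19: find(7) -> no change; set of 7 is {1, 2, 4, 7, 8, 9, 10, 13, 14}
Step 20: union(2, 8) -> already same set; set of 2 now {1, 2, 4, 7, 8, 9, 10, 13, 14}
Component of 13: {1, 2, 4, 7, 8, 9, 10, 13, 14}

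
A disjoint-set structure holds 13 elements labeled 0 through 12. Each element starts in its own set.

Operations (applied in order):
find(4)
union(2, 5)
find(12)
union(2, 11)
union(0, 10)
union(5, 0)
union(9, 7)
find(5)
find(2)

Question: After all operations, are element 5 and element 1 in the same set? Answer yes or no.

Step 1: find(4) -> no change; set of 4 is {4}
Step 2: union(2, 5) -> merged; set of 2 now {2, 5}
Step 3: find(12) -> no change; set of 12 is {12}
Step 4: union(2, 11) -> merged; set of 2 now {2, 5, 11}
Step 5: union(0, 10) -> merged; set of 0 now {0, 10}
Step 6: union(5, 0) -> merged; set of 5 now {0, 2, 5, 10, 11}
Step 7: union(9, 7) -> merged; set of 9 now {7, 9}
Step 8: find(5) -> no change; set of 5 is {0, 2, 5, 10, 11}
Step 9: find(2) -> no change; set of 2 is {0, 2, 5, 10, 11}
Set of 5: {0, 2, 5, 10, 11}; 1 is not a member.

Answer: no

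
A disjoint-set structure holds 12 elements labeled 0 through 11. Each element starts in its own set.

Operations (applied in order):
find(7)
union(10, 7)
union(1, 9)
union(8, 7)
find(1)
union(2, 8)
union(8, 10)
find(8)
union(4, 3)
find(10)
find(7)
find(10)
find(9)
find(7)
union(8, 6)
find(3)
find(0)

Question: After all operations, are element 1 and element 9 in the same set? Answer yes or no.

Step 1: find(7) -> no change; set of 7 is {7}
Step 2: union(10, 7) -> merged; set of 10 now {7, 10}
Step 3: union(1, 9) -> merged; set of 1 now {1, 9}
Step 4: union(8, 7) -> merged; set of 8 now {7, 8, 10}
Step 5: find(1) -> no change; set of 1 is {1, 9}
Step 6: union(2, 8) -> merged; set of 2 now {2, 7, 8, 10}
Step 7: union(8, 10) -> already same set; set of 8 now {2, 7, 8, 10}
Step 8: find(8) -> no change; set of 8 is {2, 7, 8, 10}
Step 9: union(4, 3) -> merged; set of 4 now {3, 4}
Step 10: find(10) -> no change; set of 10 is {2, 7, 8, 10}
Step 11: find(7) -> no change; set of 7 is {2, 7, 8, 10}
Step 12: find(10) -> no change; set of 10 is {2, 7, 8, 10}
Step 13: find(9) -> no change; set of 9 is {1, 9}
Step 14: find(7) -> no change; set of 7 is {2, 7, 8, 10}
Step 15: union(8, 6) -> merged; set of 8 now {2, 6, 7, 8, 10}
Step 16: find(3) -> no change; set of 3 is {3, 4}
Step 17: find(0) -> no change; set of 0 is {0}
Set of 1: {1, 9}; 9 is a member.

Answer: yes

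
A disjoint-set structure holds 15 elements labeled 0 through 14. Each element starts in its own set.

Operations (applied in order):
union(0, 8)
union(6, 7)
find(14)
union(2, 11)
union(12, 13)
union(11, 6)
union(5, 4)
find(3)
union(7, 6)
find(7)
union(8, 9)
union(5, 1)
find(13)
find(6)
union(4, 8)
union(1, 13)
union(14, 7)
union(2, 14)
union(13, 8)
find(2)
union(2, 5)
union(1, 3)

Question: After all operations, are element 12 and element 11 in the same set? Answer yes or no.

Answer: yes

Derivation:
Step 1: union(0, 8) -> merged; set of 0 now {0, 8}
Step 2: union(6, 7) -> merged; set of 6 now {6, 7}
Step 3: find(14) -> no change; set of 14 is {14}
Step 4: union(2, 11) -> merged; set of 2 now {2, 11}
Step 5: union(12, 13) -> merged; set of 12 now {12, 13}
Step 6: union(11, 6) -> merged; set of 11 now {2, 6, 7, 11}
Step 7: union(5, 4) -> merged; set of 5 now {4, 5}
Step 8: find(3) -> no change; set of 3 is {3}
Step 9: union(7, 6) -> already same set; set of 7 now {2, 6, 7, 11}
Step 10: find(7) -> no change; set of 7 is {2, 6, 7, 11}
Step 11: union(8, 9) -> merged; set of 8 now {0, 8, 9}
Step 12: union(5, 1) -> merged; set of 5 now {1, 4, 5}
Step 13: find(13) -> no change; set of 13 is {12, 13}
Step 14: find(6) -> no change; set of 6 is {2, 6, 7, 11}
Step 15: union(4, 8) -> merged; set of 4 now {0, 1, 4, 5, 8, 9}
Step 16: union(1, 13) -> merged; set of 1 now {0, 1, 4, 5, 8, 9, 12, 13}
Step 17: union(14, 7) -> merged; set of 14 now {2, 6, 7, 11, 14}
Step 18: union(2, 14) -> already same set; set of 2 now {2, 6, 7, 11, 14}
Step 19: union(13, 8) -> already same set; set of 13 now {0, 1, 4, 5, 8, 9, 12, 13}
Step 20: find(2) -> no change; set of 2 is {2, 6, 7, 11, 14}
Step 21: union(2, 5) -> merged; set of 2 now {0, 1, 2, 4, 5, 6, 7, 8, 9, 11, 12, 13, 14}
Step 22: union(1, 3) -> merged; set of 1 now {0, 1, 2, 3, 4, 5, 6, 7, 8, 9, 11, 12, 13, 14}
Set of 12: {0, 1, 2, 3, 4, 5, 6, 7, 8, 9, 11, 12, 13, 14}; 11 is a member.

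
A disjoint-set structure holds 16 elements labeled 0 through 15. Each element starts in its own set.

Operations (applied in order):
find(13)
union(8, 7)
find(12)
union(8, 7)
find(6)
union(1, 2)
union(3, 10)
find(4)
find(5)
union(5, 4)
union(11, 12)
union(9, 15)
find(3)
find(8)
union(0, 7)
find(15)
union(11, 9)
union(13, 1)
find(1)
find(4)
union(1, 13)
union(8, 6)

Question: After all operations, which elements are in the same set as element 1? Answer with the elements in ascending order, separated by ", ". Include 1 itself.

Answer: 1, 2, 13

Derivation:
Step 1: find(13) -> no change; set of 13 is {13}
Step 2: union(8, 7) -> merged; set of 8 now {7, 8}
Step 3: find(12) -> no change; set of 12 is {12}
Step 4: union(8, 7) -> already same set; set of 8 now {7, 8}
Step 5: find(6) -> no change; set of 6 is {6}
Step 6: union(1, 2) -> merged; set of 1 now {1, 2}
Step 7: union(3, 10) -> merged; set of 3 now {3, 10}
Step 8: find(4) -> no change; set of 4 is {4}
Step 9: find(5) -> no change; set of 5 is {5}
Step 10: union(5, 4) -> merged; set of 5 now {4, 5}
Step 11: union(11, 12) -> merged; set of 11 now {11, 12}
Step 12: union(9, 15) -> merged; set of 9 now {9, 15}
Step 13: find(3) -> no change; set of 3 is {3, 10}
Step 14: find(8) -> no change; set of 8 is {7, 8}
Step 15: union(0, 7) -> merged; set of 0 now {0, 7, 8}
Step 16: find(15) -> no change; set of 15 is {9, 15}
Step 17: union(11, 9) -> merged; set of 11 now {9, 11, 12, 15}
Step 18: union(13, 1) -> merged; set of 13 now {1, 2, 13}
Step 19: find(1) -> no change; set of 1 is {1, 2, 13}
Step 20: find(4) -> no change; set of 4 is {4, 5}
Step 21: union(1, 13) -> already same set; set of 1 now {1, 2, 13}
Step 22: union(8, 6) -> merged; set of 8 now {0, 6, 7, 8}
Component of 1: {1, 2, 13}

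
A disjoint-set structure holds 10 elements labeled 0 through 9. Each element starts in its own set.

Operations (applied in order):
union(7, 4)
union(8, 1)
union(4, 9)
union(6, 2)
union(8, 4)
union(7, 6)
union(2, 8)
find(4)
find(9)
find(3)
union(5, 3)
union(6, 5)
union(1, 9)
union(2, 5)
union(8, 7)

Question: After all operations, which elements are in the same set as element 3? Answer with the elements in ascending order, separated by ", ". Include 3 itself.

Answer: 1, 2, 3, 4, 5, 6, 7, 8, 9

Derivation:
Step 1: union(7, 4) -> merged; set of 7 now {4, 7}
Step 2: union(8, 1) -> merged; set of 8 now {1, 8}
Step 3: union(4, 9) -> merged; set of 4 now {4, 7, 9}
Step 4: union(6, 2) -> merged; set of 6 now {2, 6}
Step 5: union(8, 4) -> merged; set of 8 now {1, 4, 7, 8, 9}
Step 6: union(7, 6) -> merged; set of 7 now {1, 2, 4, 6, 7, 8, 9}
Step 7: union(2, 8) -> already same set; set of 2 now {1, 2, 4, 6, 7, 8, 9}
Step 8: find(4) -> no change; set of 4 is {1, 2, 4, 6, 7, 8, 9}
Step 9: find(9) -> no change; set of 9 is {1, 2, 4, 6, 7, 8, 9}
Step 10: find(3) -> no change; set of 3 is {3}
Step 11: union(5, 3) -> merged; set of 5 now {3, 5}
Step 12: union(6, 5) -> merged; set of 6 now {1, 2, 3, 4, 5, 6, 7, 8, 9}
Step 13: union(1, 9) -> already same set; set of 1 now {1, 2, 3, 4, 5, 6, 7, 8, 9}
Step 14: union(2, 5) -> already same set; set of 2 now {1, 2, 3, 4, 5, 6, 7, 8, 9}
Step 15: union(8, 7) -> already same set; set of 8 now {1, 2, 3, 4, 5, 6, 7, 8, 9}
Component of 3: {1, 2, 3, 4, 5, 6, 7, 8, 9}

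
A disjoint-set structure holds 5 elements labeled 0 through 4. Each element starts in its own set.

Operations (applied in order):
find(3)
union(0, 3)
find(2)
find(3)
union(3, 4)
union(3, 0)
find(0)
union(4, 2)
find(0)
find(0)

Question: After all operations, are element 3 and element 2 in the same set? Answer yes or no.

Step 1: find(3) -> no change; set of 3 is {3}
Step 2: union(0, 3) -> merged; set of 0 now {0, 3}
Step 3: find(2) -> no change; set of 2 is {2}
Step 4: find(3) -> no change; set of 3 is {0, 3}
Step 5: union(3, 4) -> merged; set of 3 now {0, 3, 4}
Step 6: union(3, 0) -> already same set; set of 3 now {0, 3, 4}
Step 7: find(0) -> no change; set of 0 is {0, 3, 4}
Step 8: union(4, 2) -> merged; set of 4 now {0, 2, 3, 4}
Step 9: find(0) -> no change; set of 0 is {0, 2, 3, 4}
Step 10: find(0) -> no change; set of 0 is {0, 2, 3, 4}
Set of 3: {0, 2, 3, 4}; 2 is a member.

Answer: yes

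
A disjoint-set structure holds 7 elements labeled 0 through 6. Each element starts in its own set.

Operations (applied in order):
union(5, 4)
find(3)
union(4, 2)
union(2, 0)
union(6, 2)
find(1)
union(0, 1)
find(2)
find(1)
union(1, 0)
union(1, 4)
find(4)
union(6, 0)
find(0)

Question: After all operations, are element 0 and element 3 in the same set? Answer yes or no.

Answer: no

Derivation:
Step 1: union(5, 4) -> merged; set of 5 now {4, 5}
Step 2: find(3) -> no change; set of 3 is {3}
Step 3: union(4, 2) -> merged; set of 4 now {2, 4, 5}
Step 4: union(2, 0) -> merged; set of 2 now {0, 2, 4, 5}
Step 5: union(6, 2) -> merged; set of 6 now {0, 2, 4, 5, 6}
Step 6: find(1) -> no change; set of 1 is {1}
Step 7: union(0, 1) -> merged; set of 0 now {0, 1, 2, 4, 5, 6}
Step 8: find(2) -> no change; set of 2 is {0, 1, 2, 4, 5, 6}
Step 9: find(1) -> no change; set of 1 is {0, 1, 2, 4, 5, 6}
Step 10: union(1, 0) -> already same set; set of 1 now {0, 1, 2, 4, 5, 6}
Step 11: union(1, 4) -> already same set; set of 1 now {0, 1, 2, 4, 5, 6}
Step 12: find(4) -> no change; set of 4 is {0, 1, 2, 4, 5, 6}
Step 13: union(6, 0) -> already same set; set of 6 now {0, 1, 2, 4, 5, 6}
Step 14: find(0) -> no change; set of 0 is {0, 1, 2, 4, 5, 6}
Set of 0: {0, 1, 2, 4, 5, 6}; 3 is not a member.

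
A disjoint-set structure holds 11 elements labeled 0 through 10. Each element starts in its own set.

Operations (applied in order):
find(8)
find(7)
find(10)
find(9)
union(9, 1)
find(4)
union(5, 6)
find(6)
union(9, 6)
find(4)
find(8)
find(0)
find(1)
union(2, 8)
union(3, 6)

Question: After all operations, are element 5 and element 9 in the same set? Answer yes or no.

Step 1: find(8) -> no change; set of 8 is {8}
Step 2: find(7) -> no change; set of 7 is {7}
Step 3: find(10) -> no change; set of 10 is {10}
Step 4: find(9) -> no change; set of 9 is {9}
Step 5: union(9, 1) -> merged; set of 9 now {1, 9}
Step 6: find(4) -> no change; set of 4 is {4}
Step 7: union(5, 6) -> merged; set of 5 now {5, 6}
Step 8: find(6) -> no change; set of 6 is {5, 6}
Step 9: union(9, 6) -> merged; set of 9 now {1, 5, 6, 9}
Step 10: find(4) -> no change; set of 4 is {4}
Step 11: find(8) -> no change; set of 8 is {8}
Step 12: find(0) -> no change; set of 0 is {0}
Step 13: find(1) -> no change; set of 1 is {1, 5, 6, 9}
Step 14: union(2, 8) -> merged; set of 2 now {2, 8}
Step 15: union(3, 6) -> merged; set of 3 now {1, 3, 5, 6, 9}
Set of 5: {1, 3, 5, 6, 9}; 9 is a member.

Answer: yes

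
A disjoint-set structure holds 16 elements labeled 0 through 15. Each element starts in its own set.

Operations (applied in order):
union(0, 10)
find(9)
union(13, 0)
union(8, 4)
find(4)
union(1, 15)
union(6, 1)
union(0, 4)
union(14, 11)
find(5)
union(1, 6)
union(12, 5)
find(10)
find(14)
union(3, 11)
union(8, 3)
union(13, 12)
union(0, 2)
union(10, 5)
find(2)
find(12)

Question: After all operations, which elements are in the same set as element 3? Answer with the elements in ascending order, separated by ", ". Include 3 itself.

Step 1: union(0, 10) -> merged; set of 0 now {0, 10}
Step 2: find(9) -> no change; set of 9 is {9}
Step 3: union(13, 0) -> merged; set of 13 now {0, 10, 13}
Step 4: union(8, 4) -> merged; set of 8 now {4, 8}
Step 5: find(4) -> no change; set of 4 is {4, 8}
Step 6: union(1, 15) -> merged; set of 1 now {1, 15}
Step 7: union(6, 1) -> merged; set of 6 now {1, 6, 15}
Step 8: union(0, 4) -> merged; set of 0 now {0, 4, 8, 10, 13}
Step 9: union(14, 11) -> merged; set of 14 now {11, 14}
Step 10: find(5) -> no change; set of 5 is {5}
Step 11: union(1, 6) -> already same set; set of 1 now {1, 6, 15}
Step 12: union(12, 5) -> merged; set of 12 now {5, 12}
Step 13: find(10) -> no change; set of 10 is {0, 4, 8, 10, 13}
Step 14: find(14) -> no change; set of 14 is {11, 14}
Step 15: union(3, 11) -> merged; set of 3 now {3, 11, 14}
Step 16: union(8, 3) -> merged; set of 8 now {0, 3, 4, 8, 10, 11, 13, 14}
Step 17: union(13, 12) -> merged; set of 13 now {0, 3, 4, 5, 8, 10, 11, 12, 13, 14}
Step 18: union(0, 2) -> merged; set of 0 now {0, 2, 3, 4, 5, 8, 10, 11, 12, 13, 14}
Step 19: union(10, 5) -> already same set; set of 10 now {0, 2, 3, 4, 5, 8, 10, 11, 12, 13, 14}
Step 20: find(2) -> no change; set of 2 is {0, 2, 3, 4, 5, 8, 10, 11, 12, 13, 14}
Step 21: find(12) -> no change; set of 12 is {0, 2, 3, 4, 5, 8, 10, 11, 12, 13, 14}
Component of 3: {0, 2, 3, 4, 5, 8, 10, 11, 12, 13, 14}

Answer: 0, 2, 3, 4, 5, 8, 10, 11, 12, 13, 14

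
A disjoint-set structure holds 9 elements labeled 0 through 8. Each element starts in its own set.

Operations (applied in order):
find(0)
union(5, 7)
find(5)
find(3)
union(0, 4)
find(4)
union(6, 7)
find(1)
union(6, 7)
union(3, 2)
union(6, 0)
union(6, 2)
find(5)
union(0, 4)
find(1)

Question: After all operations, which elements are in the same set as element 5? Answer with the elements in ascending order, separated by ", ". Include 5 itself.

Answer: 0, 2, 3, 4, 5, 6, 7

Derivation:
Step 1: find(0) -> no change; set of 0 is {0}
Step 2: union(5, 7) -> merged; set of 5 now {5, 7}
Step 3: find(5) -> no change; set of 5 is {5, 7}
Step 4: find(3) -> no change; set of 3 is {3}
Step 5: union(0, 4) -> merged; set of 0 now {0, 4}
Step 6: find(4) -> no change; set of 4 is {0, 4}
Step 7: union(6, 7) -> merged; set of 6 now {5, 6, 7}
Step 8: find(1) -> no change; set of 1 is {1}
Step 9: union(6, 7) -> already same set; set of 6 now {5, 6, 7}
Step 10: union(3, 2) -> merged; set of 3 now {2, 3}
Step 11: union(6, 0) -> merged; set of 6 now {0, 4, 5, 6, 7}
Step 12: union(6, 2) -> merged; set of 6 now {0, 2, 3, 4, 5, 6, 7}
Step 13: find(5) -> no change; set of 5 is {0, 2, 3, 4, 5, 6, 7}
Step 14: union(0, 4) -> already same set; set of 0 now {0, 2, 3, 4, 5, 6, 7}
Step 15: find(1) -> no change; set of 1 is {1}
Component of 5: {0, 2, 3, 4, 5, 6, 7}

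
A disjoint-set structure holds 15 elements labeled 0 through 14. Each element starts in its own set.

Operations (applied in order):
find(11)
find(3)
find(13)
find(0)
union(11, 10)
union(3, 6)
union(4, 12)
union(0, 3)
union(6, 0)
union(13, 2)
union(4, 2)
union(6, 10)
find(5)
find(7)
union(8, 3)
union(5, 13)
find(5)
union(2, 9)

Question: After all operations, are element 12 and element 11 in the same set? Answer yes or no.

Answer: no

Derivation:
Step 1: find(11) -> no change; set of 11 is {11}
Step 2: find(3) -> no change; set of 3 is {3}
Step 3: find(13) -> no change; set of 13 is {13}
Step 4: find(0) -> no change; set of 0 is {0}
Step 5: union(11, 10) -> merged; set of 11 now {10, 11}
Step 6: union(3, 6) -> merged; set of 3 now {3, 6}
Step 7: union(4, 12) -> merged; set of 4 now {4, 12}
Step 8: union(0, 3) -> merged; set of 0 now {0, 3, 6}
Step 9: union(6, 0) -> already same set; set of 6 now {0, 3, 6}
Step 10: union(13, 2) -> merged; set of 13 now {2, 13}
Step 11: union(4, 2) -> merged; set of 4 now {2, 4, 12, 13}
Step 12: union(6, 10) -> merged; set of 6 now {0, 3, 6, 10, 11}
Step 13: find(5) -> no change; set of 5 is {5}
Step 14: find(7) -> no change; set of 7 is {7}
Step 15: union(8, 3) -> merged; set of 8 now {0, 3, 6, 8, 10, 11}
Step 16: union(5, 13) -> merged; set of 5 now {2, 4, 5, 12, 13}
Step 17: find(5) -> no change; set of 5 is {2, 4, 5, 12, 13}
Step 18: union(2, 9) -> merged; set of 2 now {2, 4, 5, 9, 12, 13}
Set of 12: {2, 4, 5, 9, 12, 13}; 11 is not a member.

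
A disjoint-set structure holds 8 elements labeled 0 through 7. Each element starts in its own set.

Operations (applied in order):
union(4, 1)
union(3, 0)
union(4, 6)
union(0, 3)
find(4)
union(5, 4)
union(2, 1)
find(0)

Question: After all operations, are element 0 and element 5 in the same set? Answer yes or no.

Step 1: union(4, 1) -> merged; set of 4 now {1, 4}
Step 2: union(3, 0) -> merged; set of 3 now {0, 3}
Step 3: union(4, 6) -> merged; set of 4 now {1, 4, 6}
Step 4: union(0, 3) -> already same set; set of 0 now {0, 3}
Step 5: find(4) -> no change; set of 4 is {1, 4, 6}
Step 6: union(5, 4) -> merged; set of 5 now {1, 4, 5, 6}
Step 7: union(2, 1) -> merged; set of 2 now {1, 2, 4, 5, 6}
Step 8: find(0) -> no change; set of 0 is {0, 3}
Set of 0: {0, 3}; 5 is not a member.

Answer: no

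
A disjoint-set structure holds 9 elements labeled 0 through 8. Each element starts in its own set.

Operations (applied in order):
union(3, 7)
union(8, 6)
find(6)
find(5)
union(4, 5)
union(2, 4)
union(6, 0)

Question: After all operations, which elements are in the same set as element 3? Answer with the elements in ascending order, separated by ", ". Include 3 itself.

Answer: 3, 7

Derivation:
Step 1: union(3, 7) -> merged; set of 3 now {3, 7}
Step 2: union(8, 6) -> merged; set of 8 now {6, 8}
Step 3: find(6) -> no change; set of 6 is {6, 8}
Step 4: find(5) -> no change; set of 5 is {5}
Step 5: union(4, 5) -> merged; set of 4 now {4, 5}
Step 6: union(2, 4) -> merged; set of 2 now {2, 4, 5}
Step 7: union(6, 0) -> merged; set of 6 now {0, 6, 8}
Component of 3: {3, 7}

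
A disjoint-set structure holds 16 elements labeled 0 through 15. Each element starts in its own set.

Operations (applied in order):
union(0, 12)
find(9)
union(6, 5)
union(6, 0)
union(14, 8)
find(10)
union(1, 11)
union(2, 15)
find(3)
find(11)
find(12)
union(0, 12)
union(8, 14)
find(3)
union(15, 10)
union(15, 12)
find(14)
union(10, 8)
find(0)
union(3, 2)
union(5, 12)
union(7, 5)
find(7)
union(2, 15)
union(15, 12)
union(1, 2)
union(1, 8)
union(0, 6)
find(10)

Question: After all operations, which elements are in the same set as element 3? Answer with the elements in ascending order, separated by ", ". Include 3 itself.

Step 1: union(0, 12) -> merged; set of 0 now {0, 12}
Step 2: find(9) -> no change; set of 9 is {9}
Step 3: union(6, 5) -> merged; set of 6 now {5, 6}
Step 4: union(6, 0) -> merged; set of 6 now {0, 5, 6, 12}
Step 5: union(14, 8) -> merged; set of 14 now {8, 14}
Step 6: find(10) -> no change; set of 10 is {10}
Step 7: union(1, 11) -> merged; set of 1 now {1, 11}
Step 8: union(2, 15) -> merged; set of 2 now {2, 15}
Step 9: find(3) -> no change; set of 3 is {3}
Step 10: find(11) -> no change; set of 11 is {1, 11}
Step 11: find(12) -> no change; set of 12 is {0, 5, 6, 12}
Step 12: union(0, 12) -> already same set; set of 0 now {0, 5, 6, 12}
Step 13: union(8, 14) -> already same set; set of 8 now {8, 14}
Step 14: find(3) -> no change; set of 3 is {3}
Step 15: union(15, 10) -> merged; set of 15 now {2, 10, 15}
Step 16: union(15, 12) -> merged; set of 15 now {0, 2, 5, 6, 10, 12, 15}
Step 17: find(14) -> no change; set of 14 is {8, 14}
Step 18: union(10, 8) -> merged; set of 10 now {0, 2, 5, 6, 8, 10, 12, 14, 15}
Step 19: find(0) -> no change; set of 0 is {0, 2, 5, 6, 8, 10, 12, 14, 15}
Step 20: union(3, 2) -> merged; set of 3 now {0, 2, 3, 5, 6, 8, 10, 12, 14, 15}
Step 21: union(5, 12) -> already same set; set of 5 now {0, 2, 3, 5, 6, 8, 10, 12, 14, 15}
Step 22: union(7, 5) -> merged; set of 7 now {0, 2, 3, 5, 6, 7, 8, 10, 12, 14, 15}
Step 23: find(7) -> no change; set of 7 is {0, 2, 3, 5, 6, 7, 8, 10, 12, 14, 15}
Step 24: union(2, 15) -> already same set; set of 2 now {0, 2, 3, 5, 6, 7, 8, 10, 12, 14, 15}
Step 25: union(15, 12) -> already same set; set of 15 now {0, 2, 3, 5, 6, 7, 8, 10, 12, 14, 15}
Step 26: union(1, 2) -> merged; set of 1 now {0, 1, 2, 3, 5, 6, 7, 8, 10, 11, 12, 14, 15}
Step 27: union(1, 8) -> already same set; set of 1 now {0, 1, 2, 3, 5, 6, 7, 8, 10, 11, 12, 14, 15}
Step 28: union(0, 6) -> already same set; set of 0 now {0, 1, 2, 3, 5, 6, 7, 8, 10, 11, 12, 14, 15}
Step 29: find(10) -> no change; set of 10 is {0, 1, 2, 3, 5, 6, 7, 8, 10, 11, 12, 14, 15}
Component of 3: {0, 1, 2, 3, 5, 6, 7, 8, 10, 11, 12, 14, 15}

Answer: 0, 1, 2, 3, 5, 6, 7, 8, 10, 11, 12, 14, 15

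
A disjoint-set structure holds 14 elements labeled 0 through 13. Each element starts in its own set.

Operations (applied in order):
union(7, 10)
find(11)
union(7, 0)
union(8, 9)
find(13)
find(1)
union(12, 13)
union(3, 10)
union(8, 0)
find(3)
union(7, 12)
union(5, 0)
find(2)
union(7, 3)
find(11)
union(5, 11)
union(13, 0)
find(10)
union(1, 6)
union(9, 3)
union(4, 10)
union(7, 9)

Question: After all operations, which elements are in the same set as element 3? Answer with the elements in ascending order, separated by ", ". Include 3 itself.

Step 1: union(7, 10) -> merged; set of 7 now {7, 10}
Step 2: find(11) -> no change; set of 11 is {11}
Step 3: union(7, 0) -> merged; set of 7 now {0, 7, 10}
Step 4: union(8, 9) -> merged; set of 8 now {8, 9}
Step 5: find(13) -> no change; set of 13 is {13}
Step 6: find(1) -> no change; set of 1 is {1}
Step 7: union(12, 13) -> merged; set of 12 now {12, 13}
Step 8: union(3, 10) -> merged; set of 3 now {0, 3, 7, 10}
Step 9: union(8, 0) -> merged; set of 8 now {0, 3, 7, 8, 9, 10}
Step 10: find(3) -> no change; set of 3 is {0, 3, 7, 8, 9, 10}
Step 11: union(7, 12) -> merged; set of 7 now {0, 3, 7, 8, 9, 10, 12, 13}
Step 12: union(5, 0) -> merged; set of 5 now {0, 3, 5, 7, 8, 9, 10, 12, 13}
Step 13: find(2) -> no change; set of 2 is {2}
Step 14: union(7, 3) -> already same set; set of 7 now {0, 3, 5, 7, 8, 9, 10, 12, 13}
Step 15: find(11) -> no change; set of 11 is {11}
Step 16: union(5, 11) -> merged; set of 5 now {0, 3, 5, 7, 8, 9, 10, 11, 12, 13}
Step 17: union(13, 0) -> already same set; set of 13 now {0, 3, 5, 7, 8, 9, 10, 11, 12, 13}
Step 18: find(10) -> no change; set of 10 is {0, 3, 5, 7, 8, 9, 10, 11, 12, 13}
Step 19: union(1, 6) -> merged; set of 1 now {1, 6}
Step 20: union(9, 3) -> already same set; set of 9 now {0, 3, 5, 7, 8, 9, 10, 11, 12, 13}
Step 21: union(4, 10) -> merged; set of 4 now {0, 3, 4, 5, 7, 8, 9, 10, 11, 12, 13}
Step 22: union(7, 9) -> already same set; set of 7 now {0, 3, 4, 5, 7, 8, 9, 10, 11, 12, 13}
Component of 3: {0, 3, 4, 5, 7, 8, 9, 10, 11, 12, 13}

Answer: 0, 3, 4, 5, 7, 8, 9, 10, 11, 12, 13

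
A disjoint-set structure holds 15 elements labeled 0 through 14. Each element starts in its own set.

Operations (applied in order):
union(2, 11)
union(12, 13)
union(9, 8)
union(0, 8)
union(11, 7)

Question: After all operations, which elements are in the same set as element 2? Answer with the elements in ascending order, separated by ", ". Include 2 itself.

Step 1: union(2, 11) -> merged; set of 2 now {2, 11}
Step 2: union(12, 13) -> merged; set of 12 now {12, 13}
Step 3: union(9, 8) -> merged; set of 9 now {8, 9}
Step 4: union(0, 8) -> merged; set of 0 now {0, 8, 9}
Step 5: union(11, 7) -> merged; set of 11 now {2, 7, 11}
Component of 2: {2, 7, 11}

Answer: 2, 7, 11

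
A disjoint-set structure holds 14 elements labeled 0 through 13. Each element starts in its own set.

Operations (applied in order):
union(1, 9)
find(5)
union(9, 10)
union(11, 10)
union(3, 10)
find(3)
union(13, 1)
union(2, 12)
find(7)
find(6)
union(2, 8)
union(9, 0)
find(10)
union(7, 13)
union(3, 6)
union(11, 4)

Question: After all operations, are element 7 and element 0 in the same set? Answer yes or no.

Step 1: union(1, 9) -> merged; set of 1 now {1, 9}
Step 2: find(5) -> no change; set of 5 is {5}
Step 3: union(9, 10) -> merged; set of 9 now {1, 9, 10}
Step 4: union(11, 10) -> merged; set of 11 now {1, 9, 10, 11}
Step 5: union(3, 10) -> merged; set of 3 now {1, 3, 9, 10, 11}
Step 6: find(3) -> no change; set of 3 is {1, 3, 9, 10, 11}
Step 7: union(13, 1) -> merged; set of 13 now {1, 3, 9, 10, 11, 13}
Step 8: union(2, 12) -> merged; set of 2 now {2, 12}
Step 9: find(7) -> no change; set of 7 is {7}
Step 10: find(6) -> no change; set of 6 is {6}
Step 11: union(2, 8) -> merged; set of 2 now {2, 8, 12}
Step 12: union(9, 0) -> merged; set of 9 now {0, 1, 3, 9, 10, 11, 13}
Step 13: find(10) -> no change; set of 10 is {0, 1, 3, 9, 10, 11, 13}
Step 14: union(7, 13) -> merged; set of 7 now {0, 1, 3, 7, 9, 10, 11, 13}
Step 15: union(3, 6) -> merged; set of 3 now {0, 1, 3, 6, 7, 9, 10, 11, 13}
Step 16: union(11, 4) -> merged; set of 11 now {0, 1, 3, 4, 6, 7, 9, 10, 11, 13}
Set of 7: {0, 1, 3, 4, 6, 7, 9, 10, 11, 13}; 0 is a member.

Answer: yes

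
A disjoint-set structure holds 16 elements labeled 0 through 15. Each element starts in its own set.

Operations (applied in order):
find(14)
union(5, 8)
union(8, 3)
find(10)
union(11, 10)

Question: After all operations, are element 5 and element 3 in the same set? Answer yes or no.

Answer: yes

Derivation:
Step 1: find(14) -> no change; set of 14 is {14}
Step 2: union(5, 8) -> merged; set of 5 now {5, 8}
Step 3: union(8, 3) -> merged; set of 8 now {3, 5, 8}
Step 4: find(10) -> no change; set of 10 is {10}
Step 5: union(11, 10) -> merged; set of 11 now {10, 11}
Set of 5: {3, 5, 8}; 3 is a member.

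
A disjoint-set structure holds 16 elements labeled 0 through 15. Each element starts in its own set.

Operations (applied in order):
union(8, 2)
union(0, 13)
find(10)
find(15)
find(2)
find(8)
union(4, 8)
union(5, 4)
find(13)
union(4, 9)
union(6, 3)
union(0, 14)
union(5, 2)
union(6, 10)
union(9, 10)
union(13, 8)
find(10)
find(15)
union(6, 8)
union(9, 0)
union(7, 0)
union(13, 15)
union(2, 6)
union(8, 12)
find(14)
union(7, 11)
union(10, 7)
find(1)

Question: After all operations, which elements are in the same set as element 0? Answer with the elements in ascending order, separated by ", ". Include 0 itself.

Answer: 0, 2, 3, 4, 5, 6, 7, 8, 9, 10, 11, 12, 13, 14, 15

Derivation:
Step 1: union(8, 2) -> merged; set of 8 now {2, 8}
Step 2: union(0, 13) -> merged; set of 0 now {0, 13}
Step 3: find(10) -> no change; set of 10 is {10}
Step 4: find(15) -> no change; set of 15 is {15}
Step 5: find(2) -> no change; set of 2 is {2, 8}
Step 6: find(8) -> no change; set of 8 is {2, 8}
Step 7: union(4, 8) -> merged; set of 4 now {2, 4, 8}
Step 8: union(5, 4) -> merged; set of 5 now {2, 4, 5, 8}
Step 9: find(13) -> no change; set of 13 is {0, 13}
Step 10: union(4, 9) -> merged; set of 4 now {2, 4, 5, 8, 9}
Step 11: union(6, 3) -> merged; set of 6 now {3, 6}
Step 12: union(0, 14) -> merged; set of 0 now {0, 13, 14}
Step 13: union(5, 2) -> already same set; set of 5 now {2, 4, 5, 8, 9}
Step 14: union(6, 10) -> merged; set of 6 now {3, 6, 10}
Step 15: union(9, 10) -> merged; set of 9 now {2, 3, 4, 5, 6, 8, 9, 10}
Step 16: union(13, 8) -> merged; set of 13 now {0, 2, 3, 4, 5, 6, 8, 9, 10, 13, 14}
Step 17: find(10) -> no change; set of 10 is {0, 2, 3, 4, 5, 6, 8, 9, 10, 13, 14}
Step 18: find(15) -> no change; set of 15 is {15}
Step 19: union(6, 8) -> already same set; set of 6 now {0, 2, 3, 4, 5, 6, 8, 9, 10, 13, 14}
Step 20: union(9, 0) -> already same set; set of 9 now {0, 2, 3, 4, 5, 6, 8, 9, 10, 13, 14}
Step 21: union(7, 0) -> merged; set of 7 now {0, 2, 3, 4, 5, 6, 7, 8, 9, 10, 13, 14}
Step 22: union(13, 15) -> merged; set of 13 now {0, 2, 3, 4, 5, 6, 7, 8, 9, 10, 13, 14, 15}
Step 23: union(2, 6) -> already same set; set of 2 now {0, 2, 3, 4, 5, 6, 7, 8, 9, 10, 13, 14, 15}
Step 24: union(8, 12) -> merged; set of 8 now {0, 2, 3, 4, 5, 6, 7, 8, 9, 10, 12, 13, 14, 15}
Step 25: find(14) -> no change; set of 14 is {0, 2, 3, 4, 5, 6, 7, 8, 9, 10, 12, 13, 14, 15}
Step 26: union(7, 11) -> merged; set of 7 now {0, 2, 3, 4, 5, 6, 7, 8, 9, 10, 11, 12, 13, 14, 15}
Step 27: union(10, 7) -> already same set; set of 10 now {0, 2, 3, 4, 5, 6, 7, 8, 9, 10, 11, 12, 13, 14, 15}
Step 28: find(1) -> no change; set of 1 is {1}
Component of 0: {0, 2, 3, 4, 5, 6, 7, 8, 9, 10, 11, 12, 13, 14, 15}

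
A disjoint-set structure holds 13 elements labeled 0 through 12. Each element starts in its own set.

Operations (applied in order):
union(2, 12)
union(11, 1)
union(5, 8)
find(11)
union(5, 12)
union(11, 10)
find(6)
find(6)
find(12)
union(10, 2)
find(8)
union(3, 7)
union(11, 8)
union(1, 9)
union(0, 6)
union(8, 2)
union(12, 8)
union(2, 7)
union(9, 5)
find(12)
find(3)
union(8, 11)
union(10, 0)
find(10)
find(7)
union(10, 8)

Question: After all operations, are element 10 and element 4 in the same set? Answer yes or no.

Answer: no

Derivation:
Step 1: union(2, 12) -> merged; set of 2 now {2, 12}
Step 2: union(11, 1) -> merged; set of 11 now {1, 11}
Step 3: union(5, 8) -> merged; set of 5 now {5, 8}
Step 4: find(11) -> no change; set of 11 is {1, 11}
Step 5: union(5, 12) -> merged; set of 5 now {2, 5, 8, 12}
Step 6: union(11, 10) -> merged; set of 11 now {1, 10, 11}
Step 7: find(6) -> no change; set of 6 is {6}
Step 8: find(6) -> no change; set of 6 is {6}
Step 9: find(12) -> no change; set of 12 is {2, 5, 8, 12}
Step 10: union(10, 2) -> merged; set of 10 now {1, 2, 5, 8, 10, 11, 12}
Step 11: find(8) -> no change; set of 8 is {1, 2, 5, 8, 10, 11, 12}
Step 12: union(3, 7) -> merged; set of 3 now {3, 7}
Step 13: union(11, 8) -> already same set; set of 11 now {1, 2, 5, 8, 10, 11, 12}
Step 14: union(1, 9) -> merged; set of 1 now {1, 2, 5, 8, 9, 10, 11, 12}
Step 15: union(0, 6) -> merged; set of 0 now {0, 6}
Step 16: union(8, 2) -> already same set; set of 8 now {1, 2, 5, 8, 9, 10, 11, 12}
Step 17: union(12, 8) -> already same set; set of 12 now {1, 2, 5, 8, 9, 10, 11, 12}
Step 18: union(2, 7) -> merged; set of 2 now {1, 2, 3, 5, 7, 8, 9, 10, 11, 12}
Step 19: union(9, 5) -> already same set; set of 9 now {1, 2, 3, 5, 7, 8, 9, 10, 11, 12}
Step 20: find(12) -> no change; set of 12 is {1, 2, 3, 5, 7, 8, 9, 10, 11, 12}
Step 21: find(3) -> no change; set of 3 is {1, 2, 3, 5, 7, 8, 9, 10, 11, 12}
Step 22: union(8, 11) -> already same set; set of 8 now {1, 2, 3, 5, 7, 8, 9, 10, 11, 12}
Step 23: union(10, 0) -> merged; set of 10 now {0, 1, 2, 3, 5, 6, 7, 8, 9, 10, 11, 12}
Step 24: find(10) -> no change; set of 10 is {0, 1, 2, 3, 5, 6, 7, 8, 9, 10, 11, 12}
Step 25: find(7) -> no change; set of 7 is {0, 1, 2, 3, 5, 6, 7, 8, 9, 10, 11, 12}
Step 26: union(10, 8) -> already same set; set of 10 now {0, 1, 2, 3, 5, 6, 7, 8, 9, 10, 11, 12}
Set of 10: {0, 1, 2, 3, 5, 6, 7, 8, 9, 10, 11, 12}; 4 is not a member.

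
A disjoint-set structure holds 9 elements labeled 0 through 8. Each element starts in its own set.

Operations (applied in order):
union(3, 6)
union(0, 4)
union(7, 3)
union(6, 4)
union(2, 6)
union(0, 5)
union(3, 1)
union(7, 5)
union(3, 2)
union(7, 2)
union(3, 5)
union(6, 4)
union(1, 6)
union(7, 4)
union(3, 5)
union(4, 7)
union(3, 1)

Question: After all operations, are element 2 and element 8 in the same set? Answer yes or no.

Answer: no

Derivation:
Step 1: union(3, 6) -> merged; set of 3 now {3, 6}
Step 2: union(0, 4) -> merged; set of 0 now {0, 4}
Step 3: union(7, 3) -> merged; set of 7 now {3, 6, 7}
Step 4: union(6, 4) -> merged; set of 6 now {0, 3, 4, 6, 7}
Step 5: union(2, 6) -> merged; set of 2 now {0, 2, 3, 4, 6, 7}
Step 6: union(0, 5) -> merged; set of 0 now {0, 2, 3, 4, 5, 6, 7}
Step 7: union(3, 1) -> merged; set of 3 now {0, 1, 2, 3, 4, 5, 6, 7}
Step 8: union(7, 5) -> already same set; set of 7 now {0, 1, 2, 3, 4, 5, 6, 7}
Step 9: union(3, 2) -> already same set; set of 3 now {0, 1, 2, 3, 4, 5, 6, 7}
Step 10: union(7, 2) -> already same set; set of 7 now {0, 1, 2, 3, 4, 5, 6, 7}
Step 11: union(3, 5) -> already same set; set of 3 now {0, 1, 2, 3, 4, 5, 6, 7}
Step 12: union(6, 4) -> already same set; set of 6 now {0, 1, 2, 3, 4, 5, 6, 7}
Step 13: union(1, 6) -> already same set; set of 1 now {0, 1, 2, 3, 4, 5, 6, 7}
Step 14: union(7, 4) -> already same set; set of 7 now {0, 1, 2, 3, 4, 5, 6, 7}
Step 15: union(3, 5) -> already same set; set of 3 now {0, 1, 2, 3, 4, 5, 6, 7}
Step 16: union(4, 7) -> already same set; set of 4 now {0, 1, 2, 3, 4, 5, 6, 7}
Step 17: union(3, 1) -> already same set; set of 3 now {0, 1, 2, 3, 4, 5, 6, 7}
Set of 2: {0, 1, 2, 3, 4, 5, 6, 7}; 8 is not a member.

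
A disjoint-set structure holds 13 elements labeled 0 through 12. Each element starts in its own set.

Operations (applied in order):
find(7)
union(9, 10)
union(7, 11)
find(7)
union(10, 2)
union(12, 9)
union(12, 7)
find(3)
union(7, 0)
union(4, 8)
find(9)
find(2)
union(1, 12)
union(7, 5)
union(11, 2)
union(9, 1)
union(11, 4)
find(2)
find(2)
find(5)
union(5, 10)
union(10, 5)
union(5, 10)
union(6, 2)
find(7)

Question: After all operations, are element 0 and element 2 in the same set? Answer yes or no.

Step 1: find(7) -> no change; set of 7 is {7}
Step 2: union(9, 10) -> merged; set of 9 now {9, 10}
Step 3: union(7, 11) -> merged; set of 7 now {7, 11}
Step 4: find(7) -> no change; set of 7 is {7, 11}
Step 5: union(10, 2) -> merged; set of 10 now {2, 9, 10}
Step 6: union(12, 9) -> merged; set of 12 now {2, 9, 10, 12}
Step 7: union(12, 7) -> merged; set of 12 now {2, 7, 9, 10, 11, 12}
Step 8: find(3) -> no change; set of 3 is {3}
Step 9: union(7, 0) -> merged; set of 7 now {0, 2, 7, 9, 10, 11, 12}
Step 10: union(4, 8) -> merged; set of 4 now {4, 8}
Step 11: find(9) -> no change; set of 9 is {0, 2, 7, 9, 10, 11, 12}
Step 12: find(2) -> no change; set of 2 is {0, 2, 7, 9, 10, 11, 12}
Step 13: union(1, 12) -> merged; set of 1 now {0, 1, 2, 7, 9, 10, 11, 12}
Step 14: union(7, 5) -> merged; set of 7 now {0, 1, 2, 5, 7, 9, 10, 11, 12}
Step 15: union(11, 2) -> already same set; set of 11 now {0, 1, 2, 5, 7, 9, 10, 11, 12}
Step 16: union(9, 1) -> already same set; set of 9 now {0, 1, 2, 5, 7, 9, 10, 11, 12}
Step 17: union(11, 4) -> merged; set of 11 now {0, 1, 2, 4, 5, 7, 8, 9, 10, 11, 12}
Step 18: find(2) -> no change; set of 2 is {0, 1, 2, 4, 5, 7, 8, 9, 10, 11, 12}
Step 19: find(2) -> no change; set of 2 is {0, 1, 2, 4, 5, 7, 8, 9, 10, 11, 12}
Step 20: find(5) -> no change; set of 5 is {0, 1, 2, 4, 5, 7, 8, 9, 10, 11, 12}
Step 21: union(5, 10) -> already same set; set of 5 now {0, 1, 2, 4, 5, 7, 8, 9, 10, 11, 12}
Step 22: union(10, 5) -> already same set; set of 10 now {0, 1, 2, 4, 5, 7, 8, 9, 10, 11, 12}
Step 23: union(5, 10) -> already same set; set of 5 now {0, 1, 2, 4, 5, 7, 8, 9, 10, 11, 12}
Step 24: union(6, 2) -> merged; set of 6 now {0, 1, 2, 4, 5, 6, 7, 8, 9, 10, 11, 12}
Step 25: find(7) -> no change; set of 7 is {0, 1, 2, 4, 5, 6, 7, 8, 9, 10, 11, 12}
Set of 0: {0, 1, 2, 4, 5, 6, 7, 8, 9, 10, 11, 12}; 2 is a member.

Answer: yes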